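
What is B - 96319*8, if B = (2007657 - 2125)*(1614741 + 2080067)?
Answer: 7410054907304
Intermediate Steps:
B = 7410055677856 (B = 2005532*3694808 = 7410055677856)
B - 96319*8 = 7410055677856 - 96319*8 = 7410055677856 - 1*770552 = 7410055677856 - 770552 = 7410054907304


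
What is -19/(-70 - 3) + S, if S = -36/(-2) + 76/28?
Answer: 10718/511 ≈ 20.975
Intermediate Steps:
S = 145/7 (S = -36*(-½) + 76*(1/28) = 18 + 19/7 = 145/7 ≈ 20.714)
-19/(-70 - 3) + S = -19/(-70 - 3) + 145/7 = -19/(-73) + 145/7 = -1/73*(-19) + 145/7 = 19/73 + 145/7 = 10718/511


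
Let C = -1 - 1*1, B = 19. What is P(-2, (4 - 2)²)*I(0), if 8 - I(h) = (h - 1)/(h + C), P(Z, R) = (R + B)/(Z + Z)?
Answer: -345/8 ≈ -43.125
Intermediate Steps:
C = -2 (C = -1 - 1 = -2)
P(Z, R) = (19 + R)/(2*Z) (P(Z, R) = (R + 19)/(Z + Z) = (19 + R)/((2*Z)) = (19 + R)*(1/(2*Z)) = (19 + R)/(2*Z))
I(h) = 8 - (-1 + h)/(-2 + h) (I(h) = 8 - (h - 1)/(h - 2) = 8 - (-1 + h)/(-2 + h))
P(-2, (4 - 2)²)*I(0) = ((½)*(19 + (4 - 2)²)/(-2))*((-15 + 7*0)/(-2 + 0)) = ((½)*(-½)*(19 + 2²))*((-15 + 0)/(-2)) = ((½)*(-½)*(19 + 4))*(-½*(-15)) = ((½)*(-½)*23)*(15/2) = -23/4*15/2 = -345/8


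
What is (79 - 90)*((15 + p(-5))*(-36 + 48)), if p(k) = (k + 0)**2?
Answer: -5280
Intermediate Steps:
p(k) = k**2
(79 - 90)*((15 + p(-5))*(-36 + 48)) = (79 - 90)*((15 + (-5)**2)*(-36 + 48)) = -11*(15 + 25)*12 = -440*12 = -11*480 = -5280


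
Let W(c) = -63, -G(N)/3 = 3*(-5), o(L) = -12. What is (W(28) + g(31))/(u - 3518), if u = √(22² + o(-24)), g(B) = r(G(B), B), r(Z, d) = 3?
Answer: 17590/1031321 + 10*√118/1031321 ≈ 0.017161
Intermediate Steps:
G(N) = 45 (G(N) = -9*(-5) = -3*(-15) = 45)
g(B) = 3
u = 2*√118 (u = √(22² - 12) = √(484 - 12) = √472 = 2*√118 ≈ 21.726)
(W(28) + g(31))/(u - 3518) = (-63 + 3)/(2*√118 - 3518) = -60/(-3518 + 2*√118)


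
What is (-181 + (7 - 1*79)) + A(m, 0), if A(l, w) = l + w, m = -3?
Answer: -256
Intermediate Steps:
(-181 + (7 - 1*79)) + A(m, 0) = (-181 + (7 - 1*79)) + (-3 + 0) = (-181 + (7 - 79)) - 3 = (-181 - 72) - 3 = -253 - 3 = -256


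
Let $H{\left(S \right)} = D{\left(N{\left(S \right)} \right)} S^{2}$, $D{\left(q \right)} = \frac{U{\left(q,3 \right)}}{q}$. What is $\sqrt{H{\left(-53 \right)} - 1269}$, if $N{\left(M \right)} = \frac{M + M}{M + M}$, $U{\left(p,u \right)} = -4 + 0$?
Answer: $i \sqrt{12505} \approx 111.83 i$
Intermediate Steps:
$U{\left(p,u \right)} = -4$
$N{\left(M \right)} = 1$ ($N{\left(M \right)} = \frac{2 M}{2 M} = 2 M \frac{1}{2 M} = 1$)
$D{\left(q \right)} = - \frac{4}{q}$
$H{\left(S \right)} = - 4 S^{2}$ ($H{\left(S \right)} = - \frac{4}{1} S^{2} = \left(-4\right) 1 S^{2} = - 4 S^{2}$)
$\sqrt{H{\left(-53 \right)} - 1269} = \sqrt{- 4 \left(-53\right)^{2} - 1269} = \sqrt{\left(-4\right) 2809 - 1269} = \sqrt{-11236 - 1269} = \sqrt{-12505} = i \sqrt{12505}$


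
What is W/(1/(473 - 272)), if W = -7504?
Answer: -1508304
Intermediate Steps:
W/(1/(473 - 272)) = -7504/(1/(473 - 272)) = -7504/(1/201) = -7504/1/201 = -7504*201 = -1508304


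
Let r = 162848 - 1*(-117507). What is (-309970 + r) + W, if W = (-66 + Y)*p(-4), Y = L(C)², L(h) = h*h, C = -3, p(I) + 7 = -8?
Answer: -29840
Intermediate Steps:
p(I) = -15 (p(I) = -7 - 8 = -15)
L(h) = h²
Y = 81 (Y = ((-3)²)² = 9² = 81)
r = 280355 (r = 162848 + 117507 = 280355)
W = -225 (W = (-66 + 81)*(-15) = 15*(-15) = -225)
(-309970 + r) + W = (-309970 + 280355) - 225 = -29615 - 225 = -29840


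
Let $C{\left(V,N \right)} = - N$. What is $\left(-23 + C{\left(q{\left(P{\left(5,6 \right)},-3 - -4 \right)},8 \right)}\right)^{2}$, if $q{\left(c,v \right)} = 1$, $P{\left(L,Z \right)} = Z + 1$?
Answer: $961$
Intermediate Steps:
$P{\left(L,Z \right)} = 1 + Z$
$\left(-23 + C{\left(q{\left(P{\left(5,6 \right)},-3 - -4 \right)},8 \right)}\right)^{2} = \left(-23 - 8\right)^{2} = \left(-31\right)^{2} = 961$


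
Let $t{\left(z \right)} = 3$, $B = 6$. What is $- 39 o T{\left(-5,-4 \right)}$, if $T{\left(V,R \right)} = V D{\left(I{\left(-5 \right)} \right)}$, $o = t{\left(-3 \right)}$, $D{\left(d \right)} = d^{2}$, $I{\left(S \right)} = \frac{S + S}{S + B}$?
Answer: $58500$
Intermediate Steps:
$I{\left(S \right)} = \frac{2 S}{6 + S}$ ($I{\left(S \right)} = \frac{S + S}{S + 6} = \frac{2 S}{6 + S}$)
$o = 3$
$T{\left(V,R \right)} = 100 V$ ($T{\left(V,R \right)} = V \left(2 \left(-5\right) \frac{1}{6 - 5}\right)^{2} = V \left(2 \left(-5\right) 1^{-1}\right)^{2} = V \left(2 \left(-5\right) 1\right)^{2} = V \left(-10\right)^{2} = V 100 = 100 V$)
$- 39 o T{\left(-5,-4 \right)} = \left(-39\right) 3 \cdot 100 \left(-5\right) = \left(-117\right) \left(-500\right) = 58500$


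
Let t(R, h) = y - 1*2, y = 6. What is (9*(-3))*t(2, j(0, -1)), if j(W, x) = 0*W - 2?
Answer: -108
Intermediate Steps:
j(W, x) = -2 (j(W, x) = 0 - 2 = -2)
t(R, h) = 4 (t(R, h) = 6 - 1*2 = 6 - 2 = 4)
(9*(-3))*t(2, j(0, -1)) = (9*(-3))*4 = -27*4 = -108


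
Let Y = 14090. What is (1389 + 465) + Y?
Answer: 15944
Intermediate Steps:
(1389 + 465) + Y = (1389 + 465) + 14090 = 1854 + 14090 = 15944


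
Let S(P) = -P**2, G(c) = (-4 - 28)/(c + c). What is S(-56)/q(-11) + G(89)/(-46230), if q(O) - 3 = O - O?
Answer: -716832104/685745 ≈ -1045.3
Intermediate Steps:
G(c) = -16/c (G(c) = -32*1/(2*c) = -16/c)
q(O) = 3 (q(O) = 3 + (O - O) = 3 + 0 = 3)
S(-56)/q(-11) + G(89)/(-46230) = -1*(-56)**2/3 - 16/89/(-46230) = -1*3136*(1/3) - 16*1/89*(-1/46230) = -3136*1/3 - 16/89*(-1/46230) = -3136/3 + 8/2057235 = -716832104/685745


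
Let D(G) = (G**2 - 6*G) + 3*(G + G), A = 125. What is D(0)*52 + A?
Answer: 125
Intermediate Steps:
D(G) = G**2 (D(G) = (G**2 - 6*G) + 3*(2*G) = (G**2 - 6*G) + 6*G = G**2)
D(0)*52 + A = 0**2*52 + 125 = 0*52 + 125 = 0 + 125 = 125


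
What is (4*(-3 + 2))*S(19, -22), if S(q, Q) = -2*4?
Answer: 32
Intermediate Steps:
S(q, Q) = -8
(4*(-3 + 2))*S(19, -22) = (4*(-3 + 2))*(-8) = (4*(-1))*(-8) = -4*(-8) = 32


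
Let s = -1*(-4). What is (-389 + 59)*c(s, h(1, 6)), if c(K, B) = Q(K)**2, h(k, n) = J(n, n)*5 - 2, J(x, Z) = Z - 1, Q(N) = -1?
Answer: -330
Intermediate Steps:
J(x, Z) = -1 + Z
h(k, n) = -7 + 5*n (h(k, n) = (-1 + n)*5 - 2 = (-5 + 5*n) - 2 = -7 + 5*n)
s = 4
c(K, B) = 1 (c(K, B) = (-1)**2 = 1)
(-389 + 59)*c(s, h(1, 6)) = (-389 + 59)*1 = -330*1 = -330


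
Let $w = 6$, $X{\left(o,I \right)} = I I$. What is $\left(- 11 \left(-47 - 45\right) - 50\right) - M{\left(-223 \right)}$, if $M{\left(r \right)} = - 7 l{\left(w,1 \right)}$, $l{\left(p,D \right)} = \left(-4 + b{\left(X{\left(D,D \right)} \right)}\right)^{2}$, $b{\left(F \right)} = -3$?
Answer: $1305$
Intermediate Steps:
$X{\left(o,I \right)} = I^{2}$
$l{\left(p,D \right)} = 49$ ($l{\left(p,D \right)} = \left(-4 - 3\right)^{2} = \left(-7\right)^{2} = 49$)
$M{\left(r \right)} = -343$ ($M{\left(r \right)} = \left(-7\right) 49 = -343$)
$\left(- 11 \left(-47 - 45\right) - 50\right) - M{\left(-223 \right)} = \left(- 11 \left(-47 - 45\right) - 50\right) - -343 = \left(- 11 \left(-47 - 45\right) - 50\right) + 343 = \left(\left(-11\right) \left(-92\right) - 50\right) + 343 = \left(1012 - 50\right) + 343 = 962 + 343 = 1305$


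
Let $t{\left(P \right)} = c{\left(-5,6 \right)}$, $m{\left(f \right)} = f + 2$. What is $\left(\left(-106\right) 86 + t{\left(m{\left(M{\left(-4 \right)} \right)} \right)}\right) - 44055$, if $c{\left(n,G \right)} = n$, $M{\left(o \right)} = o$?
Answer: $-53176$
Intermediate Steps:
$m{\left(f \right)} = 2 + f$
$t{\left(P \right)} = -5$
$\left(\left(-106\right) 86 + t{\left(m{\left(M{\left(-4 \right)} \right)} \right)}\right) - 44055 = \left(\left(-106\right) 86 - 5\right) - 44055 = \left(-9116 - 5\right) - 44055 = -9121 - 44055 = -53176$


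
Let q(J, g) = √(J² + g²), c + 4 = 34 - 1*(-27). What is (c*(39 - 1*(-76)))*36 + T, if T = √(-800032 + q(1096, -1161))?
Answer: 235980 + √(-800032 + √2549137) ≈ 2.3598e+5 + 893.55*I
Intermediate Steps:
c = 57 (c = -4 + (34 - 1*(-27)) = -4 + (34 + 27) = -4 + 61 = 57)
T = √(-800032 + √2549137) (T = √(-800032 + √(1096² + (-1161)²)) = √(-800032 + √(1201216 + 1347921)) = √(-800032 + √2549137) ≈ 893.55*I)
(c*(39 - 1*(-76)))*36 + T = (57*(39 - 1*(-76)))*36 + √(-800032 + √2549137) = (57*(39 + 76))*36 + √(-800032 + √2549137) = (57*115)*36 + √(-800032 + √2549137) = 6555*36 + √(-800032 + √2549137) = 235980 + √(-800032 + √2549137)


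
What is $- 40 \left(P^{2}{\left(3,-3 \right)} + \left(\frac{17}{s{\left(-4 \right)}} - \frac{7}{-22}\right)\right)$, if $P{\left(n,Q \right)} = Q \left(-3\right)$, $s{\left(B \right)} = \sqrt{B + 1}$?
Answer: $- \frac{35780}{11} + \frac{680 i \sqrt{3}}{3} \approx -3252.7 + 392.6 i$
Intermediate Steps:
$s{\left(B \right)} = \sqrt{1 + B}$
$P{\left(n,Q \right)} = - 3 Q$
$- 40 \left(P^{2}{\left(3,-3 \right)} + \left(\frac{17}{s{\left(-4 \right)}} - \frac{7}{-22}\right)\right) = - 40 \left(\left(\left(-3\right) \left(-3\right)\right)^{2} + \left(\frac{17}{\sqrt{1 - 4}} - \frac{7}{-22}\right)\right) = - 40 \left(9^{2} + \left(\frac{17}{\sqrt{-3}} - - \frac{7}{22}\right)\right) = - 40 \left(81 + \left(\frac{17}{i \sqrt{3}} + \frac{7}{22}\right)\right) = - 40 \left(81 + \left(17 \left(- \frac{i \sqrt{3}}{3}\right) + \frac{7}{22}\right)\right) = - 40 \left(81 + \left(- \frac{17 i \sqrt{3}}{3} + \frac{7}{22}\right)\right) = - 40 \left(81 + \left(\frac{7}{22} - \frac{17 i \sqrt{3}}{3}\right)\right) = - 40 \left(\frac{1789}{22} - \frac{17 i \sqrt{3}}{3}\right) = - \frac{35780}{11} + \frac{680 i \sqrt{3}}{3}$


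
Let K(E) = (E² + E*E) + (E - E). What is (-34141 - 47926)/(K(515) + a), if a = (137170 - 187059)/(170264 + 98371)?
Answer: -22046068545/142497385861 ≈ -0.15471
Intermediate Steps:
K(E) = 2*E² (K(E) = (E² + E²) + 0 = 2*E² + 0 = 2*E²)
a = -49889/268635 ≈ -0.18571
(-34141 - 47926)/(K(515) + a) = (-34141 - 47926)/(2*515² - 49889/268635) = -82067/(2*265225 - 49889/268635) = -82067/(530450 - 49889/268635) = -82067/142497385861/268635 = -82067*268635/142497385861 = -22046068545/142497385861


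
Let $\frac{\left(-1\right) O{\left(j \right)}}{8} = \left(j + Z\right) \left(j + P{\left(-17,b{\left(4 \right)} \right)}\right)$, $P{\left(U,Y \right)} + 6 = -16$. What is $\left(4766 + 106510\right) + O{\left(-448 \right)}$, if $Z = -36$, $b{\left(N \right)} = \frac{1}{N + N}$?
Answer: $-1708564$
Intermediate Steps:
$b{\left(N \right)} = \frac{1}{2 N}$
$P{\left(U,Y \right)} = -22$ ($P{\left(U,Y \right)} = -6 - 16 = -22$)
$O{\left(j \right)} = - 8 \left(-36 + j\right) \left(-22 + j\right)$ ($O{\left(j \right)} = - 8 \left(j - 36\right) \left(j - 22\right) = - 8 \left(-36 + j\right) \left(-22 + j\right)$)
$\left(4766 + 106510\right) + O{\left(-448 \right)} = \left(4766 + 106510\right) - \left(214208 + 1605632\right) = 111276 - 1819840 = -1708564$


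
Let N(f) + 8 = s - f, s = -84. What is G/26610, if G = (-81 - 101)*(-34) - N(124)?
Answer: 3202/13305 ≈ 0.24066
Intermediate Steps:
N(f) = -92 - f (N(f) = -8 + (-84 - f) = -92 - f)
G = 6404 (G = (-81 - 101)*(-34) - (-92 - 1*124) = -182*(-34) - (-92 - 124) = 6188 - 1*(-216) = 6188 + 216 = 6404)
G/26610 = 6404/26610 = 6404*(1/26610) = 3202/13305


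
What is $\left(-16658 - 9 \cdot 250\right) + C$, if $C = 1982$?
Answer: $-16926$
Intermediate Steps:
$\left(-16658 - 9 \cdot 250\right) + C = \left(-16658 - 9 \cdot 250\right) + 1982 = \left(-16658 - 2250\right) + 1982 = -18908 + 1982 = -16926$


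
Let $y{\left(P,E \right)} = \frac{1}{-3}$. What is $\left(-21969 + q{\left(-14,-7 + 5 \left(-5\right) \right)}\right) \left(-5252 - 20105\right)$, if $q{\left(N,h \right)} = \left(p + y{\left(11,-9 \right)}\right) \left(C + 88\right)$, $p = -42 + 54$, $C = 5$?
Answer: $529555588$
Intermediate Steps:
$p = 12$
$y{\left(P,E \right)} = - \frac{1}{3}$
$q{\left(N,h \right)} = 1085$ ($q{\left(N,h \right)} = \left(12 - \frac{1}{3}\right) \left(5 + 88\right) = \frac{35}{3} \cdot 93 = 1085$)
$\left(-21969 + q{\left(-14,-7 + 5 \left(-5\right) \right)}\right) \left(-5252 - 20105\right) = \left(-21969 + 1085\right) \left(-5252 - 20105\right) = \left(-20884\right) \left(-25357\right) = 529555588$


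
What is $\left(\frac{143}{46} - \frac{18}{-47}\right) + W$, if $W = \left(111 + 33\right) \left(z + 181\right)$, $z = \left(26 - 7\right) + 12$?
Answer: $\frac{66009085}{2162} \approx 30532.0$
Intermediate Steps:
$z = 31$ ($z = \left(26 - 7\right) + 12 = 19 + 12 = 31$)
$W = 30528$ ($W = \left(111 + 33\right) \left(31 + 181\right) = 144 \cdot 212 = 30528$)
$\left(\frac{143}{46} - \frac{18}{-47}\right) + W = \left(\frac{143}{46} - \frac{18}{-47}\right) + 30528 = \left(143 \cdot \frac{1}{46} - - \frac{18}{47}\right) + 30528 = \left(\frac{143}{46} + \frac{18}{47}\right) + 30528 = \frac{7549}{2162} + 30528 = \frac{66009085}{2162}$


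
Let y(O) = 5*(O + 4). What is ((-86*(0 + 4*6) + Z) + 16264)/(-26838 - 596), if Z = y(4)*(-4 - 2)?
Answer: -6980/13717 ≈ -0.50886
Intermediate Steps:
y(O) = 20 + 5*O (y(O) = 5*(4 + O) = 20 + 5*O)
Z = -240 (Z = (20 + 5*4)*(-4 - 2) = (20 + 20)*(-6) = 40*(-6) = -240)
((-86*(0 + 4*6) + Z) + 16264)/(-26838 - 596) = ((-86*(0 + 4*6) - 240) + 16264)/(-26838 - 596) = ((-86*(0 + 24) - 240) + 16264)/(-27434) = ((-86*24 - 240) + 16264)*(-1/27434) = ((-2064 - 240) + 16264)*(-1/27434) = (-2304 + 16264)*(-1/27434) = 13960*(-1/27434) = -6980/13717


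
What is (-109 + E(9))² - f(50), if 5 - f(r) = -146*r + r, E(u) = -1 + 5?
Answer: 3770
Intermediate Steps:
E(u) = 4
f(r) = 5 + 145*r (f(r) = 5 - (-146*r + r) = 5 - (-145)*r = 5 + 145*r)
(-109 + E(9))² - f(50) = (-109 + 4)² - (5 + 145*50) = (-105)² - (5 + 7250) = 11025 - 1*7255 = 11025 - 7255 = 3770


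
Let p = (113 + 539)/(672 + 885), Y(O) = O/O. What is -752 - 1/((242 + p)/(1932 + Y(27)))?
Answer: -286849073/377446 ≈ -759.97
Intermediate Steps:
Y(O) = 1
p = 652/1557 ≈ 0.41875
-752 - 1/((242 + p)/(1932 + Y(27))) = -752 - 1/((242 + 652/1557)/(1932 + 1)) = -752 - 1/((377446/1557)/1933) = -752 - 1/((377446/1557)*(1/1933)) = -752 - 1/377446/3009681 = -752 - 1*3009681/377446 = -752 - 3009681/377446 = -286849073/377446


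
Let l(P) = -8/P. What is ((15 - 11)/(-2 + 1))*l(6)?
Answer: 16/3 ≈ 5.3333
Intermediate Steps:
((15 - 11)/(-2 + 1))*l(6) = ((15 - 11)/(-2 + 1))*(-8/6) = (4/(-1))*(-8*1/6) = (4*(-1))*(-4/3) = -4*(-4/3) = 16/3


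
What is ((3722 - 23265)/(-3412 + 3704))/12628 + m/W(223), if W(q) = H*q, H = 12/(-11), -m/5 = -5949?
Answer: -100545273949/822284848 ≈ -122.28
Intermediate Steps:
m = 29745 (m = -5*(-5949) = 29745)
H = -12/11 (H = 12*(-1/11) = -12/11 ≈ -1.0909)
W(q) = -12*q/11
((3722 - 23265)/(-3412 + 3704))/12628 + m/W(223) = ((3722 - 23265)/(-3412 + 3704))/12628 + 29745/((-12/11*223)) = -19543/292*(1/12628) + 29745/(-2676/11) = -19543*1/292*(1/12628) + 29745*(-11/2676) = -19543/292*1/12628 - 109065/892 = -19543/3687376 - 109065/892 = -100545273949/822284848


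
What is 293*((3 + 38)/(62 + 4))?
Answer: 12013/66 ≈ 182.02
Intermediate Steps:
293*((3 + 38)/(62 + 4)) = 293*(41/66) = 12013/66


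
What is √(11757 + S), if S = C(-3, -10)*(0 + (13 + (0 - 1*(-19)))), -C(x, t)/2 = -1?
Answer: √11821 ≈ 108.72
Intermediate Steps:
C(x, t) = 2 (C(x, t) = -2*(-1) = 2)
S = 64 (S = 2*(0 + (13 + (0 - 1*(-19)))) = 2*(0 + (13 + (0 + 19))) = 2*(0 + (13 + 19)) = 2*(0 + 32) = 2*32 = 64)
√(11757 + S) = √(11757 + 64) = √11821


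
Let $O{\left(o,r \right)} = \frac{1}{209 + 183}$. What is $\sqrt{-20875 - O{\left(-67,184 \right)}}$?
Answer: $\frac{i \sqrt{16366002}}{28} \approx 144.48 i$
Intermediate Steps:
$O{\left(o,r \right)} = \frac{1}{392}$
$\sqrt{-20875 - O{\left(-67,184 \right)}} = \sqrt{-20875 - \frac{1}{392}} = \sqrt{- \frac{8183001}{392}} = \frac{i \sqrt{16366002}}{28}$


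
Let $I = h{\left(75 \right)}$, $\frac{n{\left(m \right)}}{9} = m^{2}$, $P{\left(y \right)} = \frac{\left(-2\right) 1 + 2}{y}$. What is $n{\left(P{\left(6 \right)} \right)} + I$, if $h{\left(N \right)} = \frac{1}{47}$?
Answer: $\frac{1}{47} \approx 0.021277$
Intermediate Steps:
$P{\left(y \right)} = 0$ ($P{\left(y \right)} = \frac{-2 + 2}{y} = \frac{0}{y} = 0$)
$n{\left(m \right)} = 9 m^{2}$
$h{\left(N \right)} = \frac{1}{47}$
$I = \frac{1}{47} \approx 0.021277$
$n{\left(P{\left(6 \right)} \right)} + I = 9 \cdot 0^{2} + \frac{1}{47} = 9 \cdot 0 + \frac{1}{47} = 0 + \frac{1}{47} = \frac{1}{47}$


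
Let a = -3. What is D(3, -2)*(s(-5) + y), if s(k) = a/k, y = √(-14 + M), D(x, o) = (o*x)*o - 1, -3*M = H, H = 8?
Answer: 33/5 + 55*I*√6/3 ≈ 6.6 + 44.907*I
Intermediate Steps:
M = -8/3 (M = -⅓*8 = -8/3 ≈ -2.6667)
D(x, o) = -1 + x*o² (D(x, o) = x*o² - 1 = -1 + x*o²)
y = 5*I*√6/3 (y = √(-14 - 8/3) = √(-50/3) = 5*I*√6/3 ≈ 4.0825*I)
s(k) = -3/k
D(3, -2)*(s(-5) + y) = (-1 + 3*(-2)²)*(-3/(-5) + 5*I*√6/3) = (-1 + 3*4)*(-3*(-⅕) + 5*I*√6/3) = (-1 + 12)*(⅗ + 5*I*√6/3) = 11*(⅗ + 5*I*√6/3) = 33/5 + 55*I*√6/3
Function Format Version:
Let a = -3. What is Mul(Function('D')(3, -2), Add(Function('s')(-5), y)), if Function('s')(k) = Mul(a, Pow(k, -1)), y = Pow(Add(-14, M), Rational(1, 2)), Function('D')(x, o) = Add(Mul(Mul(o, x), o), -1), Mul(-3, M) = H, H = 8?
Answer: Add(Rational(33, 5), Mul(Rational(55, 3), I, Pow(6, Rational(1, 2)))) ≈ Add(6.6000, Mul(44.907, I))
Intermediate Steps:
M = Rational(-8, 3) (M = Mul(Rational(-1, 3), 8) = Rational(-8, 3) ≈ -2.6667)
Function('D')(x, o) = Add(-1, Mul(x, Pow(o, 2))) (Function('D')(x, o) = Add(Mul(x, Pow(o, 2)), -1) = Add(-1, Mul(x, Pow(o, 2))))
y = Mul(Rational(5, 3), I, Pow(6, Rational(1, 2))) (y = Pow(Add(-14, Rational(-8, 3)), Rational(1, 2)) = Pow(Rational(-50, 3), Rational(1, 2)) = Mul(Rational(5, 3), I, Pow(6, Rational(1, 2))) ≈ Mul(4.0825, I))
Function('s')(k) = Mul(-3, Pow(k, -1))
Mul(Function('D')(3, -2), Add(Function('s')(-5), y)) = Mul(Add(-1, Mul(3, Pow(-2, 2))), Add(Mul(-3, Pow(-5, -1)), Mul(Rational(5, 3), I, Pow(6, Rational(1, 2))))) = Mul(Add(-1, Mul(3, 4)), Add(Mul(-3, Rational(-1, 5)), Mul(Rational(5, 3), I, Pow(6, Rational(1, 2))))) = Mul(Add(-1, 12), Add(Rational(3, 5), Mul(Rational(5, 3), I, Pow(6, Rational(1, 2))))) = Mul(11, Add(Rational(3, 5), Mul(Rational(5, 3), I, Pow(6, Rational(1, 2))))) = Add(Rational(33, 5), Mul(Rational(55, 3), I, Pow(6, Rational(1, 2))))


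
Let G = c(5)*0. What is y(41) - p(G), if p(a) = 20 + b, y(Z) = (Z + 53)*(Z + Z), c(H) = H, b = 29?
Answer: 7659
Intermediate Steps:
y(Z) = 2*Z*(53 + Z) (y(Z) = (53 + Z)*(2*Z) = 2*Z*(53 + Z))
G = 0 (G = 5*0 = 0)
p(a) = 49 (p(a) = 20 + 29 = 49)
y(41) - p(G) = 2*41*(53 + 41) - 1*49 = 2*41*94 - 49 = 7708 - 49 = 7659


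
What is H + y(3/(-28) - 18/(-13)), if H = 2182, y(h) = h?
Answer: 794713/364 ≈ 2183.3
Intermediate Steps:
H + y(3/(-28) - 18/(-13)) = 2182 + (3/(-28) - 18/(-13)) = 2182 + (3*(-1/28) - 18*(-1/13)) = 2182 + (-3/28 + 18/13) = 2182 + 465/364 = 794713/364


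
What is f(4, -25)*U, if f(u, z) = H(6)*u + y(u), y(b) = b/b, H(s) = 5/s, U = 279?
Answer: 1209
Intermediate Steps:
y(b) = 1
f(u, z) = 1 + 5*u/6 (f(u, z) = (5/6)*u + 1 = (5*(⅙))*u + 1 = 5*u/6 + 1 = 1 + 5*u/6)
f(4, -25)*U = (1 + (⅚)*4)*279 = (1 + 10/3)*279 = (13/3)*279 = 1209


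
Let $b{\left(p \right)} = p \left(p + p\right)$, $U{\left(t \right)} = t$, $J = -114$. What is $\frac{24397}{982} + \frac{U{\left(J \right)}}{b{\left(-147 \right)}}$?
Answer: $\frac{175712933}{7073346} \approx 24.842$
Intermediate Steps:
$b{\left(p \right)} = 2 p^{2}$ ($b{\left(p \right)} = p 2 p = 2 p^{2}$)
$\frac{24397}{982} + \frac{U{\left(J \right)}}{b{\left(-147 \right)}} = \frac{24397}{982} - \frac{114}{2 \left(-147\right)^{2}} = 24397 \cdot \frac{1}{982} - \frac{114}{2 \cdot 21609} = \frac{24397}{982} - \frac{114}{43218} = \frac{24397}{982} - \frac{19}{7203} = \frac{175712933}{7073346}$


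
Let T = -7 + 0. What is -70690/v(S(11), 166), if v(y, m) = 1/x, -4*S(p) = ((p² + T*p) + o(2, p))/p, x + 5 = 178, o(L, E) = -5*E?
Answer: -12229370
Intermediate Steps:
T = -7
x = 173 (x = -5 + 178 = 173)
S(p) = -(p² - 12*p)/(4*p) (S(p) = -((p² - 7*p) - 5*p)/(4*p) = -(p² - 12*p)/(4*p))
v(y, m) = 1/173
-70690/v(S(11), 166) = -70690/1/173 = -70690*173 = -12229370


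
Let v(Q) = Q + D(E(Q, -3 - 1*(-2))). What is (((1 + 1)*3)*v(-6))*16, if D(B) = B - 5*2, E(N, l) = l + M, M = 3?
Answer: -1344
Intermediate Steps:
E(N, l) = 3 + l (E(N, l) = l + 3 = 3 + l)
D(B) = -10 + B (D(B) = B - 10 = -10 + B)
v(Q) = -8 + Q (v(Q) = Q + (-10 + (3 + (-3 - 1*(-2)))) = Q + (-10 + (3 + (-3 + 2))) = Q + (-10 + (3 - 1)) = Q + (-10 + 2) = Q - 8 = -8 + Q)
(((1 + 1)*3)*v(-6))*16 = (((1 + 1)*3)*(-8 - 6))*16 = ((2*3)*(-14))*16 = (6*(-14))*16 = -84*16 = -1344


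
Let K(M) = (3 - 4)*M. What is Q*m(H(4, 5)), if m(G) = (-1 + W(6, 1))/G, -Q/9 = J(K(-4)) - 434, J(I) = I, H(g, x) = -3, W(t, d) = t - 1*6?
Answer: 1290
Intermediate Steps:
W(t, d) = -6 + t (W(t, d) = t - 6 = -6 + t)
K(M) = -M
Q = 3870 (Q = -9*(-1*(-4) - 434) = -9*(4 - 434) = -9*(-430) = 3870)
m(G) = -1/G (m(G) = (-1 + (-6 + 6))/G = (-1 + 0)/G = -1/G)
Q*m(H(4, 5)) = 3870*(-1/(-3)) = 3870*(-1*(-⅓)) = 3870*(⅓) = 1290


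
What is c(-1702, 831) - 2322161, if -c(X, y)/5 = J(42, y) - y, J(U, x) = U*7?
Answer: -2319476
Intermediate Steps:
J(U, x) = 7*U
c(X, y) = -1470 + 5*y (c(X, y) = -5*(7*42 - y) = -5*(294 - y) = -1470 + 5*y)
c(-1702, 831) - 2322161 = (-1470 + 5*831) - 2322161 = (-1470 + 4155) - 2322161 = 2685 - 2322161 = -2319476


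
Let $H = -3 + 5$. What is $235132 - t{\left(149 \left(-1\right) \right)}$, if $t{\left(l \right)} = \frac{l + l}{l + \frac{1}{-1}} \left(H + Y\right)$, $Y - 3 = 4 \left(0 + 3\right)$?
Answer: $\frac{17632367}{75} \approx 2.351 \cdot 10^{5}$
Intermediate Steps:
$H = 2$
$Y = 15$ ($Y = 3 + 4 \left(0 + 3\right) = 3 + 4 \cdot 3 = 3 + 12 = 15$)
$t{\left(l \right)} = \frac{34 l}{-1 + l}$ ($t{\left(l \right)} = \frac{l + l}{l + \frac{1}{-1}} \left(2 + 15\right) = \frac{2 l}{l - 1} \cdot 17 = \frac{2 l}{-1 + l} 17 = \frac{34 l}{-1 + l}$)
$235132 - t{\left(149 \left(-1\right) \right)} = 235132 - \frac{34 \cdot 149 \left(-1\right)}{-1 + 149 \left(-1\right)} = 235132 - 34 \left(-149\right) \frac{1}{-1 - 149} = 235132 - 34 \left(-149\right) \frac{1}{-150} = 235132 - 34 \left(-149\right) \left(- \frac{1}{150}\right) = 235132 - \frac{2533}{75} = \frac{17632367}{75}$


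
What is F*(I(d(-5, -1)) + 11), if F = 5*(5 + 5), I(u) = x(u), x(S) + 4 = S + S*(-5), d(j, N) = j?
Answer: 1350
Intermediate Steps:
x(S) = -4 - 4*S (x(S) = -4 + (S + S*(-5)) = -4 + (S - 5*S) = -4 - 4*S)
I(u) = -4 - 4*u
F = 50 (F = 5*10 = 50)
F*(I(d(-5, -1)) + 11) = 50*((-4 - 4*(-5)) + 11) = 50*((-4 + 20) + 11) = 50*(16 + 11) = 50*27 = 1350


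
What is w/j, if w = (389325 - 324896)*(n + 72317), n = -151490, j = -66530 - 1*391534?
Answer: 566781913/50896 ≈ 11136.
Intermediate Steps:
j = -458064 (j = -66530 - 391534 = -458064)
w = -5101037217 (w = (389325 - 324896)*(-151490 + 72317) = 64429*(-79173) = -5101037217)
w/j = -5101037217/(-458064) = -5101037217*(-1/458064) = 566781913/50896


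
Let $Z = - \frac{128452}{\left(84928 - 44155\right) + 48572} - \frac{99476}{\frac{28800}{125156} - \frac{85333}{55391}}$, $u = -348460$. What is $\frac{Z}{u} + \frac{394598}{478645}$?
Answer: $\frac{1026441443156967009698604}{1692217473396933579703775} \approx 0.60657$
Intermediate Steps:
$Z = \frac{15403209786302556056}{202917597610765}$ ($Z = - \frac{128452}{40773 + 48572} - \frac{99476}{28800 \cdot \frac{1}{125156} - \frac{85333}{55391}} = - \frac{128452}{89345} - \frac{99476}{\frac{7200}{31289} - \frac{85333}{55391}} = \left(-128452\right) \frac{1}{89345} - \frac{99476}{- \frac{2271169037}{1733128999}} = - \frac{128452}{89345} - - \frac{172404740304524}{2271169037} = - \frac{128452}{89345} + \frac{172404740304524}{2271169037} = \frac{15403209786302556056}{202917597610765} \approx 75909.0$)
$\frac{Z}{u} + \frac{394598}{478645} = \frac{15403209786302556056}{202917597610765 \left(-348460\right)} + \frac{394598}{478645} = \frac{15403209786302556056}{202917597610765} \left(- \frac{1}{348460}\right) + 394598 \cdot \frac{1}{478645} = - \frac{3850802446575639014}{17677166515861792975} + \frac{394598}{478645} = \frac{1026441443156967009698604}{1692217473396933579703775}$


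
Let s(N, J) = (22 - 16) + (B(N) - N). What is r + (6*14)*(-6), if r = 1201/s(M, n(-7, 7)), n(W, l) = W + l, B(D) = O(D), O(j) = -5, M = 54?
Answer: -27913/53 ≈ -526.66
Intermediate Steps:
B(D) = -5
s(N, J) = 1 - N (s(N, J) = (22 - 16) + (-5 - N) = 6 + (-5 - N) = 1 - N)
r = -1201/53 (r = 1201/(1 - 1*54) = 1201/(1 - 54) = 1201/(-53) = 1201*(-1/53) = -1201/53 ≈ -22.660)
r + (6*14)*(-6) = -1201/53 + (6*14)*(-6) = -1201/53 + 84*(-6) = -1201/53 - 504 = -27913/53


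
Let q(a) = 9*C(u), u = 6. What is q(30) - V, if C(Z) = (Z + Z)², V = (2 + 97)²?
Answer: -8505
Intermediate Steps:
V = 9801 (V = 99² = 9801)
C(Z) = 4*Z² (C(Z) = (2*Z)² = 4*Z²)
q(a) = 1296 (q(a) = 9*(4*6²) = 9*(4*36) = 9*144 = 1296)
q(30) - V = 1296 - 1*9801 = 1296 - 9801 = -8505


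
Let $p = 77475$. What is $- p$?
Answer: $-77475$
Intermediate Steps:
$- p = \left(-1\right) 77475 = -77475$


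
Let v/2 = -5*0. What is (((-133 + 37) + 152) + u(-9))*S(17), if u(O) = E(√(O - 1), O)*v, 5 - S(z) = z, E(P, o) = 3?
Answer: -672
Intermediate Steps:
S(z) = 5 - z
v = 0 (v = 2*(-5*0) = 2*0 = 0)
u(O) = 0 (u(O) = 3*0 = 0)
(((-133 + 37) + 152) + u(-9))*S(17) = (((-133 + 37) + 152) + 0)*(5 - 1*17) = ((-96 + 152) + 0)*(5 - 17) = (56 + 0)*(-12) = 56*(-12) = -672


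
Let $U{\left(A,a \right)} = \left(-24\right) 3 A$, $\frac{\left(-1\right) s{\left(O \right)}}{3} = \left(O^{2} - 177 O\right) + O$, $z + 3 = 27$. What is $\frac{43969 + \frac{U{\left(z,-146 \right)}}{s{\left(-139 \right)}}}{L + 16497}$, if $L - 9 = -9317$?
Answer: $\frac{213909249}{34974485} \approx 6.1161$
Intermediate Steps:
$z = 24$ ($z = -3 + 27 = 24$)
$s{\left(O \right)} = - 3 O^{2} + 528 O$ ($s{\left(O \right)} = - 3 \left(\left(O^{2} - 177 O\right) + O\right) = - 3 \left(O^{2} - 176 O\right) = - 3 O^{2} + 528 O$)
$L = -9308$ ($L = 9 - 9317 = -9308$)
$U{\left(A,a \right)} = - 72 A$
$\frac{43969 + \frac{U{\left(z,-146 \right)}}{s{\left(-139 \right)}}}{L + 16497} = \frac{43969 + \frac{\left(-72\right) 24}{3 \left(-139\right) \left(176 - -139\right)}}{-9308 + 16497} = \frac{43969 - \frac{1728}{3 \left(-139\right) \left(176 + 139\right)}}{7189} = \left(43969 - \frac{1728}{3 \left(-139\right) 315}\right) \frac{1}{7189} = \left(43969 - \frac{1728}{-131355}\right) \frac{1}{7189} = \left(43969 - - \frac{64}{4865}\right) \frac{1}{7189} = \left(43969 + \frac{64}{4865}\right) \frac{1}{7189} = \frac{213909249}{4865} \cdot \frac{1}{7189} = \frac{213909249}{34974485}$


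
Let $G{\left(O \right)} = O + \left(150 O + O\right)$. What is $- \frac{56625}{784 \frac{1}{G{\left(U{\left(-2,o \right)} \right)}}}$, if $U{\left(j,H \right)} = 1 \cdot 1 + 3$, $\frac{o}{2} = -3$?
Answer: $- \frac{2151750}{49} \approx -43913.0$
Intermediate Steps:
$o = -6$ ($o = 2 \left(-3\right) = -6$)
$U{\left(j,H \right)} = 4$ ($U{\left(j,H \right)} = 1 + 3 = 4$)
$G{\left(O \right)} = 152 O$ ($G{\left(O \right)} = O + 151 O = 152 O$)
$- \frac{56625}{784 \frac{1}{G{\left(U{\left(-2,o \right)} \right)}}} = - \frac{56625}{784 \frac{1}{152 \cdot 4}} = - \frac{56625}{784 \cdot \frac{1}{608}} = - \frac{56625}{\frac{49}{38}} = \left(-56625\right) \frac{38}{49} = - \frac{2151750}{49}$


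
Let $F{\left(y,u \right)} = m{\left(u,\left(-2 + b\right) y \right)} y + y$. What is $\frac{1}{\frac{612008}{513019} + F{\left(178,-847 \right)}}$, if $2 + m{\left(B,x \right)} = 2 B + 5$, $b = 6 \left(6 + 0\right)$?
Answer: $- \frac{513019}{154325763572} \approx -3.3243 \cdot 10^{-6}$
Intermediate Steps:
$b = 36$ ($b = 6 \cdot 6 = 36$)
$m{\left(B,x \right)} = 3 + 2 B$ ($m{\left(B,x \right)} = -2 + \left(2 B + 5\right) = -2 + \left(5 + 2 B\right) = 3 + 2 B$)
$F{\left(y,u \right)} = y + y \left(3 + 2 u\right)$ ($F{\left(y,u \right)} = \left(3 + 2 u\right) y + y = y \left(3 + 2 u\right) + y = y + y \left(3 + 2 u\right)$)
$\frac{1}{\frac{612008}{513019} + F{\left(178,-847 \right)}} = \frac{1}{\frac{612008}{513019} + 2 \cdot 178 \left(2 - 847\right)} = \frac{1}{612008 \cdot \frac{1}{513019} + 2 \cdot 178 \left(-845\right)} = \frac{1}{\frac{612008}{513019} - 300820} = \frac{1}{- \frac{154325763572}{513019}} = - \frac{513019}{154325763572}$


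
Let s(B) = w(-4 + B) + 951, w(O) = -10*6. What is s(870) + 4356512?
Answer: 4357403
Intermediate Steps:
w(O) = -60
s(B) = 891 (s(B) = -60 + 951 = 891)
s(870) + 4356512 = 891 + 4356512 = 4357403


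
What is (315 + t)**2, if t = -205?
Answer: 12100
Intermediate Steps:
(315 + t)**2 = (315 - 205)**2 = 110**2 = 12100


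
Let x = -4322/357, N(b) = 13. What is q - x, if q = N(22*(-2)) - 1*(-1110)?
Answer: 405233/357 ≈ 1135.1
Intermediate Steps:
x = -4322/357 (x = -4322*1/357 = -4322/357 ≈ -12.106)
q = 1123 (q = 13 - 1*(-1110) = 13 + 1110 = 1123)
q - x = 1123 - 1*(-4322/357) = 1123 + 4322/357 = 405233/357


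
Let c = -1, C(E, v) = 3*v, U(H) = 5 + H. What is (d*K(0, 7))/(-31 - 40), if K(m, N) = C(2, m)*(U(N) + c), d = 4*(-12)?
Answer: 0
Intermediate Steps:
d = -48
K(m, N) = 3*m*(4 + N) (K(m, N) = (3*m)*((5 + N) - 1) = (3*m)*(4 + N) = 3*m*(4 + N))
(d*K(0, 7))/(-31 - 40) = (-144*0*(4 + 7))/(-31 - 40) = -144*0*11/(-71) = -48*0*(-1/71) = 0*(-1/71) = 0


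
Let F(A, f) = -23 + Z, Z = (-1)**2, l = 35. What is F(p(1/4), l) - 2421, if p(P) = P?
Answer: -2443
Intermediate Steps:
Z = 1
F(A, f) = -22 (F(A, f) = -23 + 1 = -22)
F(p(1/4), l) - 2421 = -22 - 2421 = -2443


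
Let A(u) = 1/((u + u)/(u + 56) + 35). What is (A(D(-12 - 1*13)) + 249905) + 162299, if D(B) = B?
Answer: 426631171/1035 ≈ 4.1220e+5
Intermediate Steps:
A(u) = 1/(35 + 2*u/(56 + u)) (A(u) = 1/((2*u)/(56 + u) + 35) = 1/(2*u/(56 + u) + 35) = 1/(35 + 2*u/(56 + u)))
(A(D(-12 - 1*13)) + 249905) + 162299 = ((56 + (-12 - 1*13))/(1960 + 37*(-12 - 1*13)) + 249905) + 162299 = ((56 + (-12 - 13))/(1960 + 37*(-12 - 13)) + 249905) + 162299 = ((56 - 25)/(1960 + 37*(-25)) + 249905) + 162299 = (31/(1960 - 925) + 249905) + 162299 = (31/1035 + 249905) + 162299 = 258651706/1035 + 162299 = 426631171/1035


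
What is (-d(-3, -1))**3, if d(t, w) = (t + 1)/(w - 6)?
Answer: -8/343 ≈ -0.023324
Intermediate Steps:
d(t, w) = (1 + t)/(-6 + w)
(-d(-3, -1))**3 = (-(1 - 3)/(-6 - 1))**3 = (-(-2)/(-7))**3 = (-(-1)*(-2)/7)**3 = (-1*2/7)**3 = (-2/7)**3 = -8/343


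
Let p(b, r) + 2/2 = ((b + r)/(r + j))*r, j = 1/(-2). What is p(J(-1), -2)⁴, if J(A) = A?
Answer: 83521/625 ≈ 133.63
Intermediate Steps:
j = -½ ≈ -0.50000
p(b, r) = -1 + r*(b + r)/(-½ + r) (p(b, r) = -1 + ((b + r)/(r - ½))*r = -1 + ((b + r)/(-½ + r))*r = -1 + r*(b + r)/(-½ + r))
p(J(-1), -2)⁴ = ((1 - 2*(-2) + 2*(-2)² + 2*(-1)*(-2))/(-1 + 2*(-2)))⁴ = ((1 + 4 + 2*4 + 4)/(-1 - 4))⁴ = ((1 + 4 + 8 + 4)/(-5))⁴ = (-⅕*17)⁴ = (-17/5)⁴ = 83521/625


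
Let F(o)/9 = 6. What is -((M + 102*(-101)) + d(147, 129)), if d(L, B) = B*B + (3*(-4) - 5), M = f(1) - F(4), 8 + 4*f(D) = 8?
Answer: -6268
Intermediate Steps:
f(D) = 0 (f(D) = -2 + (¼)*8 = -2 + 2 = 0)
F(o) = 54 (F(o) = 9*6 = 54)
M = -54 (M = 0 - 1*54 = 0 - 54 = -54)
d(L, B) = -17 + B² (d(L, B) = B² + (-12 - 5) = B² - 17 = -17 + B²)
-((M + 102*(-101)) + d(147, 129)) = -((-54 + 102*(-101)) + (-17 + 129²)) = -((-54 - 10302) + (-17 + 16641)) = -(-10356 + 16624) = -1*6268 = -6268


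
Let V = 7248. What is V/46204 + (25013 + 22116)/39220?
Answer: 615453719/453030220 ≈ 1.3585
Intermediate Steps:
V/46204 + (25013 + 22116)/39220 = 7248/46204 + (25013 + 22116)/39220 = 7248*(1/46204) + 47129*(1/39220) = 1812/11551 + 47129/39220 = 615453719/453030220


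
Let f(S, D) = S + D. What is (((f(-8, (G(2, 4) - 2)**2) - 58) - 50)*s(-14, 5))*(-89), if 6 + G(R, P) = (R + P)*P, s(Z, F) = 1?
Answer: -12460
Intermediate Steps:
G(R, P) = -6 + P*(P + R) (G(R, P) = -6 + (R + P)*P = -6 + (P + R)*P = -6 + P*(P + R))
f(S, D) = D + S
(((f(-8, (G(2, 4) - 2)**2) - 58) - 50)*s(-14, 5))*(-89) = ((((((-6 + 4**2 + 4*2) - 2)**2 - 8) - 58) - 50)*1)*(-89) = ((((((-6 + 16 + 8) - 2)**2 - 8) - 58) - 50)*1)*(-89) = (((((18 - 2)**2 - 8) - 58) - 50)*1)*(-89) = ((((16**2 - 8) - 58) - 50)*1)*(-89) = ((((256 - 8) - 58) - 50)*1)*(-89) = (((248 - 58) - 50)*1)*(-89) = ((190 - 50)*1)*(-89) = (140*1)*(-89) = 140*(-89) = -12460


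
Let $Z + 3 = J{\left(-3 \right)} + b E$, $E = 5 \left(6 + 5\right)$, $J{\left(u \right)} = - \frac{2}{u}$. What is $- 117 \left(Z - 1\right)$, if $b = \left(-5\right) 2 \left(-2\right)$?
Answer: $-128310$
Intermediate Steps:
$b = 20$ ($b = \left(-10\right) \left(-2\right) = 20$)
$E = 55$ ($E = 5 \cdot 11 = 55$)
$Z = \frac{3293}{3}$ ($Z = -3 + \left(- \frac{2}{-3} + 20 \cdot 55\right) = -3 + \left(\left(-2\right) \left(- \frac{1}{3}\right) + 1100\right) = -3 + \left(\frac{2}{3} + 1100\right) = -3 + \frac{3302}{3} = \frac{3293}{3} \approx 1097.7$)
$- 117 \left(Z - 1\right) = - 117 \left(\frac{3293}{3} - 1\right) = \left(-117\right) \frac{3290}{3} = -128310$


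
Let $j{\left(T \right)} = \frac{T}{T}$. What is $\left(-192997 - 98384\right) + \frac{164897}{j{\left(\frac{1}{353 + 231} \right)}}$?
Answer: $-126484$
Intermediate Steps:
$j{\left(T \right)} = 1$
$\left(-192997 - 98384\right) + \frac{164897}{j{\left(\frac{1}{353 + 231} \right)}} = \left(-192997 - 98384\right) + \frac{164897}{1} = -291381 + 164897 \cdot 1 = -291381 + 164897 = -126484$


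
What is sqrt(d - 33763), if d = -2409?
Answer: 2*I*sqrt(9043) ≈ 190.19*I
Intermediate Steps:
sqrt(d - 33763) = sqrt(-2409 - 33763) = sqrt(-36172) = 2*I*sqrt(9043)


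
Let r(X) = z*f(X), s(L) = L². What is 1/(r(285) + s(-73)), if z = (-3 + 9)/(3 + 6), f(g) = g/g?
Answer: 3/15989 ≈ 0.00018763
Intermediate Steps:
f(g) = 1
z = ⅔ (z = 6/9 = 6*(⅑) = ⅔ ≈ 0.66667)
r(X) = ⅔ (r(X) = (⅔)*1 = ⅔)
1/(r(285) + s(-73)) = 1/(⅔ + (-73)²) = 1/(⅔ + 5329) = 1/(15989/3) = 3/15989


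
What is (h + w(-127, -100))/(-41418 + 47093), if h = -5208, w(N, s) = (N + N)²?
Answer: 59308/5675 ≈ 10.451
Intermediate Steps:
w(N, s) = 4*N² (w(N, s) = (2*N)² = 4*N²)
(h + w(-127, -100))/(-41418 + 47093) = (-5208 + 4*(-127)²)/(-41418 + 47093) = (-5208 + 4*16129)/5675 = (-5208 + 64516)*(1/5675) = 59308*(1/5675) = 59308/5675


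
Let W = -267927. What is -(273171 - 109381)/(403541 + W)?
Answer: -81895/67807 ≈ -1.2078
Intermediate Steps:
-(273171 - 109381)/(403541 + W) = -(273171 - 109381)/(403541 - 267927) = -163790/135614 = -1*81895/67807 = -81895/67807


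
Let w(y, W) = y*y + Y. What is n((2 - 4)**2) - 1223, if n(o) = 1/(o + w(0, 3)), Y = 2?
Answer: -7337/6 ≈ -1222.8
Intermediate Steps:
w(y, W) = 2 + y**2 (w(y, W) = y*y + 2 = y**2 + 2 = 2 + y**2)
n(o) = 1/(2 + o) (n(o) = 1/(o + (2 + 0**2)) = 1/(o + (2 + 0)) = 1/(o + 2) = 1/(2 + o))
n((2 - 4)**2) - 1223 = 1/(2 + (2 - 4)**2) - 1223 = 1/(2 + (-2)**2) - 1223 = 1/(2 + 4) - 1223 = 1/6 - 1223 = -7337/6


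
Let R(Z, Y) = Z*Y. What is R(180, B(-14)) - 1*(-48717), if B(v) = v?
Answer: 46197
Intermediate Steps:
R(Z, Y) = Y*Z
R(180, B(-14)) - 1*(-48717) = -14*180 - 1*(-48717) = -2520 + 48717 = 46197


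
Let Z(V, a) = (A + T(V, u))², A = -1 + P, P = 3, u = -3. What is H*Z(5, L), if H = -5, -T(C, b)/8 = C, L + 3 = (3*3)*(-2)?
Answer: -7220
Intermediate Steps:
L = -21 (L = -3 + (3*3)*(-2) = -3 + 9*(-2) = -3 - 18 = -21)
T(C, b) = -8*C
A = 2 (A = -1 + 3 = 2)
Z(V, a) = (2 - 8*V)²
H*Z(5, L) = -20*(-1 + 4*5)² = -20*(-1 + 20)² = -20*19² = -20*361 = -5*1444 = -7220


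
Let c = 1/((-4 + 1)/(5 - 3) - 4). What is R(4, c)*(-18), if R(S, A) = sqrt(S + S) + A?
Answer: 36/11 - 36*sqrt(2) ≈ -47.639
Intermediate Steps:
c = -2/11 (c = 1/(-3/2 - 4) = 1/(-11/2) = -2/11 ≈ -0.18182)
R(S, A) = A + sqrt(2)*sqrt(S) (R(S, A) = sqrt(2*S) + A = sqrt(2)*sqrt(S) + A = A + sqrt(2)*sqrt(S))
R(4, c)*(-18) = (-2/11 + sqrt(2)*sqrt(4))*(-18) = (-2/11 + sqrt(2)*2)*(-18) = (-2/11 + 2*sqrt(2))*(-18) = 36/11 - 36*sqrt(2)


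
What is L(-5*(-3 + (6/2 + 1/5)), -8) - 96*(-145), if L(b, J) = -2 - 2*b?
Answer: 13920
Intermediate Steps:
L(-5*(-3 + (6/2 + 1/5)), -8) - 96*(-145) = (-2 - (-10)*(-3 + (6/2 + 1/5))) - 96*(-145) = (-2 - (-10)*(-3 + (6*(½) + 1*(⅕)))) + 13920 = (-2 - (-10)*(-3 + (3 + ⅕))) + 13920 = (-2 - (-10)*(-3 + 16/5)) + 13920 = (-2 - (-10)/5) + 13920 = (-2 - 2*(-1)) + 13920 = (-2 + 2) + 13920 = 0 + 13920 = 13920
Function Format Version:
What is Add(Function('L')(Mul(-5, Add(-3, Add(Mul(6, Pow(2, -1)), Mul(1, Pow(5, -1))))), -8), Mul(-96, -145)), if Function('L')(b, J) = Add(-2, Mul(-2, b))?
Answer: 13920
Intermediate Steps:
Add(Function('L')(Mul(-5, Add(-3, Add(Mul(6, Pow(2, -1)), Mul(1, Pow(5, -1))))), -8), Mul(-96, -145)) = Add(Add(-2, Mul(-2, Mul(-5, Add(-3, Add(Mul(6, Pow(2, -1)), Mul(1, Pow(5, -1))))))), Mul(-96, -145)) = Add(Add(-2, Mul(-2, Mul(-5, Add(-3, Add(Mul(6, Rational(1, 2)), Mul(1, Rational(1, 5))))))), 13920) = Add(Add(-2, Mul(-2, Mul(-5, Add(-3, Add(3, Rational(1, 5)))))), 13920) = Add(Add(-2, Mul(-2, Mul(-5, Add(-3, Rational(16, 5))))), 13920) = Add(Add(-2, Mul(-2, Mul(-5, Rational(1, 5)))), 13920) = Add(Add(-2, Mul(-2, -1)), 13920) = Add(Add(-2, 2), 13920) = Add(0, 13920) = 13920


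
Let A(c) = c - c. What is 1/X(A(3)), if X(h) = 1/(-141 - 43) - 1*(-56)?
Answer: 184/10303 ≈ 0.017859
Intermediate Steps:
A(c) = 0
X(h) = 10303/184 (X(h) = 1/(-184) + 56 = -1/184 + 56 = 10303/184)
1/X(A(3)) = 1/(10303/184) = 184/10303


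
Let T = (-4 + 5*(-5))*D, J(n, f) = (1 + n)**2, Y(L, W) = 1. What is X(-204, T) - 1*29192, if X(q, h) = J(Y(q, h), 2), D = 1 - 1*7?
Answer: -29188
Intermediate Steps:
D = -6 (D = 1 - 7 = -6)
T = 174 (T = (-4 + 5*(-5))*(-6) = (-4 - 25)*(-6) = -29*(-6) = 174)
X(q, h) = 4 (X(q, h) = (1 + 1)**2 = 2**2 = 4)
X(-204, T) - 1*29192 = 4 - 1*29192 = 4 - 29192 = -29188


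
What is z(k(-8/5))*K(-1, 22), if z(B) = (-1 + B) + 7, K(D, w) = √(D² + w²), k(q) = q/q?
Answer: 7*√485 ≈ 154.16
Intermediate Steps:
k(q) = 1
z(B) = 6 + B
z(k(-8/5))*K(-1, 22) = (6 + 1)*√((-1)² + 22²) = 7*√(1 + 484) = 7*√485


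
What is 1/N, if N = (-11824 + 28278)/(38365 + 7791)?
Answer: 23078/8227 ≈ 2.8052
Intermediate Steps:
N = 8227/23078 (N = 16454/46156 = 16454*(1/46156) = 8227/23078 ≈ 0.35649)
1/N = 1/(8227/23078) = 23078/8227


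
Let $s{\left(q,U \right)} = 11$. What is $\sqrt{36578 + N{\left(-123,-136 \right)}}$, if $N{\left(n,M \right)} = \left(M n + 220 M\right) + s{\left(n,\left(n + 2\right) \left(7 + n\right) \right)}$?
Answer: $\sqrt{23397} \approx 152.96$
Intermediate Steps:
$N{\left(n,M \right)} = 11 + 220 M + M n$ ($N{\left(n,M \right)} = \left(M n + 220 M\right) + 11 = \left(220 M + M n\right) + 11 = 11 + 220 M + M n$)
$\sqrt{36578 + N{\left(-123,-136 \right)}} = \sqrt{36578 + \left(11 + 220 \left(-136\right) - -16728\right)} = \sqrt{36578 + \left(11 - 29920 + 16728\right)} = \sqrt{36578 - 13181} = \sqrt{23397}$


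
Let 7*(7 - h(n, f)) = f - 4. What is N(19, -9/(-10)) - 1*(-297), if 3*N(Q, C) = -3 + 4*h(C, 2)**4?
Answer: 9730964/2401 ≈ 4052.9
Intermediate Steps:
h(n, f) = 53/7 - f/7 (h(n, f) = 7 - (f - 4)/7 = 7 - (-4 + f)/7 = 7 + (4/7 - f/7) = 53/7 - f/7)
N(Q, C) = 9017867/2401 (N(Q, C) = (-3 + 4*(53/7 - 1/7*2)**4)/3 = (-3 + 4*(53/7 - 2/7)**4)/3 = (-3 + 4*(51/7)**4)/3 = (-3 + 4*(6765201/2401))/3 = (-3 + 27060804/2401)/3 = (1/3)*(27053601/2401) = 9017867/2401)
N(19, -9/(-10)) - 1*(-297) = 9017867/2401 - 1*(-297) = 9017867/2401 + 297 = 9730964/2401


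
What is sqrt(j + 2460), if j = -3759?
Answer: I*sqrt(1299) ≈ 36.042*I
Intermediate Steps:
sqrt(j + 2460) = sqrt(-3759 + 2460) = sqrt(-1299) = I*sqrt(1299)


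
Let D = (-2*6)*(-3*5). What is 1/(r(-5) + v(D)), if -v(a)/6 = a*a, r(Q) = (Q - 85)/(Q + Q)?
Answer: -1/194391 ≈ -5.1443e-6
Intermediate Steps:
r(Q) = (-85 + Q)/(2*Q) (r(Q) = (-85 + Q)/((2*Q)) = (-85 + Q)*(1/(2*Q)) = (-85 + Q)/(2*Q))
D = 180 (D = -12*(-15) = 180)
v(a) = -6*a² (v(a) = -6*a*a = -6*a²)
1/(r(-5) + v(D)) = 1/((½)*(-85 - 5)/(-5) - 6*180²) = 1/((½)*(-⅕)*(-90) - 6*32400) = 1/(9 - 194400) = 1/(-194391) = -1/194391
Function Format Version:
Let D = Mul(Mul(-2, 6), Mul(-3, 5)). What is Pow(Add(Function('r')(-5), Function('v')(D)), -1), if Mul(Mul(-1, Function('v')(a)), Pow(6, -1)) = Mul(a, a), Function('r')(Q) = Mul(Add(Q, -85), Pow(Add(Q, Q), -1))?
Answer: Rational(-1, 194391) ≈ -5.1443e-6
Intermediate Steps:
Function('r')(Q) = Mul(Rational(1, 2), Pow(Q, -1), Add(-85, Q)) (Function('r')(Q) = Mul(Add(-85, Q), Pow(Mul(2, Q), -1)) = Mul(Add(-85, Q), Mul(Rational(1, 2), Pow(Q, -1))) = Mul(Rational(1, 2), Pow(Q, -1), Add(-85, Q)))
D = 180 (D = Mul(-12, -15) = 180)
Function('v')(a) = Mul(-6, Pow(a, 2)) (Function('v')(a) = Mul(-6, Mul(a, a)) = Mul(-6, Pow(a, 2)))
Pow(Add(Function('r')(-5), Function('v')(D)), -1) = Pow(Add(Mul(Rational(1, 2), Pow(-5, -1), Add(-85, -5)), Mul(-6, Pow(180, 2))), -1) = Pow(Add(Mul(Rational(1, 2), Rational(-1, 5), -90), Mul(-6, 32400)), -1) = Pow(Add(9, -194400), -1) = Pow(-194391, -1) = Rational(-1, 194391)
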